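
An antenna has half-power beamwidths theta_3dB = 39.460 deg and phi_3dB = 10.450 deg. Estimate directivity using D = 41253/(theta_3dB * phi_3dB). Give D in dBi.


D_linear = 41253 / (39.460 * 10.450) = 100.0420
D_dBi = 10 * log10(100.0420) = 20.00 dBi

20.00 dBi


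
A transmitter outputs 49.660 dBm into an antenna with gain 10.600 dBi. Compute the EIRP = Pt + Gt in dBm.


EIRP = Pt + Gt = 49.660 + 10.600 = 60.26 dBm

60.26 dBm


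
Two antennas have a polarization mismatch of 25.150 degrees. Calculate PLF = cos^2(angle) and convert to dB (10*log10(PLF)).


PLF_linear = cos^2(25.150 deg) = 0.8193839
PLF_dB = 10 * log10(0.8193839) = -0.8651 dB

-0.8651 dB


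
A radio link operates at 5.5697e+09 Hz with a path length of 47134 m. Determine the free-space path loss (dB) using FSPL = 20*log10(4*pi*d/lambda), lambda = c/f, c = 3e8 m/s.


lambda = c / f = 3.0000e+08 / 5.5697e+09 = 0.05386287 m
FSPL = 20 * log10(4*pi*47134/0.05386287) = 140.8 dB

140.8 dB


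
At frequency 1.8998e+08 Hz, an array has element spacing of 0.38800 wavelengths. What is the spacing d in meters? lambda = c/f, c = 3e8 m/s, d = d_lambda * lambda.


lambda = c / f = 3.0000e+08 / 1.8998e+08 = 1.579114 m
d = 0.38800 * 1.579114 = 0.6127 m

0.6127 m


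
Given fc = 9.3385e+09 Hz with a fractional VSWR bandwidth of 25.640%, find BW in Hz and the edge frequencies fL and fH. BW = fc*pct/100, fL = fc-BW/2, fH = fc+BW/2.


BW = 9.3385e+09 * 25.640/100 = 2.394391e+09 Hz
fL = 9.3385e+09 - 2.394391e+09/2 = 8.141e+09 Hz
fH = 9.3385e+09 + 2.394391e+09/2 = 1.054e+10 Hz

BW=2.394e+09 Hz, fL=8.141e+09 Hz, fH=1.054e+10 Hz


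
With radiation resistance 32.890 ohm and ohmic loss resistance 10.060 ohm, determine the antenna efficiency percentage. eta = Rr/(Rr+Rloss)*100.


eta = 32.890 / (32.890 + 10.060) * 100 = 76.58%

76.58%


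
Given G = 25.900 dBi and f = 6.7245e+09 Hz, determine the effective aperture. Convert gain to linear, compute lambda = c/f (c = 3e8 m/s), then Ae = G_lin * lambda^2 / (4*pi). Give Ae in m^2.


lambda = c / f = 3.0000e+08 / 6.7245e+09 = 0.04461298 m
G_linear = 10^(25.900/10) = 389.0451
Ae = G_linear * lambda^2 / (4*pi) = 389.0451 * 0.04461298^2 / (4*pi) = 0.06162 m^2

0.06162 m^2


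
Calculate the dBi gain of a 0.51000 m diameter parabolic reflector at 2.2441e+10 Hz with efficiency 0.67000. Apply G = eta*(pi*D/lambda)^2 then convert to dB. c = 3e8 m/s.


lambda = c / f = 3.0000e+08 / 2.2441e+10 = 0.01336839 m
G_linear = 0.67000 * (pi * 0.51000 / 0.01336839)^2 = 9624.024
G_dBi = 10 * log10(9624.024) = 39.83 dBi

39.83 dBi


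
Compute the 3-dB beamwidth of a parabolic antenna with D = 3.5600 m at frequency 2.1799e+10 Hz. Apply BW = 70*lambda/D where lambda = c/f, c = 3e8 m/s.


lambda = c / f = 3.0000e+08 / 2.1799e+10 = 0.01376210 m
BW = 70 * 0.01376210 / 3.5600 = 0.2706 deg

0.2706 deg


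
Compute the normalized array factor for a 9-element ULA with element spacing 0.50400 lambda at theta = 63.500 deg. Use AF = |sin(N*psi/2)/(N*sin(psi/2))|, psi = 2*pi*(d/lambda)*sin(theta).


psi = 2*pi*0.50400*sin(63.500 deg) = 2.834011 rad
AF = |sin(9*2.834011/2) / (9*sin(2.834011/2))| = 0.02087

0.02087


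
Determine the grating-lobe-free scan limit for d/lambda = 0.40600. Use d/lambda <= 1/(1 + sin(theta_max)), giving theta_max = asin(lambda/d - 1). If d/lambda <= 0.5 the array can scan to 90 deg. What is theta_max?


lambda/d - 1 = 1/0.40600 - 1 = 1.463054 >= 1
d/lambda <= 0.5, so the array can scan to endfire without grating lobes: theta_max = 90 deg

90 deg


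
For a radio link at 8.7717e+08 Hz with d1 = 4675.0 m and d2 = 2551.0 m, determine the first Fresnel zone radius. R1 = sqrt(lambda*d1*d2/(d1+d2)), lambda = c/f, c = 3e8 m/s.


lambda = c / f = 3.0000e+08 / 8.7717e+08 = 0.3420090 m
R1 = sqrt(0.3420090 * 4675.0 * 2551.0 / (4675.0 + 2551.0)) = 23.76 m

23.76 m


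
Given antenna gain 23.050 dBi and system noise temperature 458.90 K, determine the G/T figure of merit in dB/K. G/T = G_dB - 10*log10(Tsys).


G/T = 23.050 - 10*log10(458.90) = 23.050 - 26.61718 = -3.567 dB/K

-3.567 dB/K


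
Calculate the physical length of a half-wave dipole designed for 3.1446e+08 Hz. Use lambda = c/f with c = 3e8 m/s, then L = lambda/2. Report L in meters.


lambda = c / f = 3.0000e+08 / 3.1446e+08 = 0.9540164 m
L = lambda / 2 = 0.9540164 / 2 = 0.4770 m

0.4770 m


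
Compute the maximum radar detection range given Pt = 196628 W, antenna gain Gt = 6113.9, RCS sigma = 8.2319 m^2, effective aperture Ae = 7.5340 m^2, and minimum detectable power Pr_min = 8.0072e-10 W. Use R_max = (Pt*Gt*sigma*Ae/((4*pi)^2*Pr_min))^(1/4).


R^4 = 196628*6113.9*8.2319*7.5340 / ((4*pi)^2 * 8.0072e-10) = 5.896428e+17
R_max = 5.896428e+17^0.25 = 27711 m

27711 m


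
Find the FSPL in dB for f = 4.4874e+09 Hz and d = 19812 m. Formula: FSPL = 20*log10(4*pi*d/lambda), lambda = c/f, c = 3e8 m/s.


lambda = c / f = 3.0000e+08 / 4.4874e+09 = 0.06685386 m
FSPL = 20 * log10(4*pi*19812/0.06685386) = 131.4 dB

131.4 dB


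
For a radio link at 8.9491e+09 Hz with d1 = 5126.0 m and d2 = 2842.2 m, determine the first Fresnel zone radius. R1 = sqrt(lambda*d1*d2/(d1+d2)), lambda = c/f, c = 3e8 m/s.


lambda = c / f = 3.0000e+08 / 8.9491e+09 = 0.03352292 m
R1 = sqrt(0.03352292 * 5126.0 * 2842.2 / (5126.0 + 2842.2)) = 7.829 m

7.829 m


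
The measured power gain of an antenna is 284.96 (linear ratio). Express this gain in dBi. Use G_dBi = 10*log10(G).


G_dBi = 10 * log10(284.96) = 24.55 dBi

24.55 dBi


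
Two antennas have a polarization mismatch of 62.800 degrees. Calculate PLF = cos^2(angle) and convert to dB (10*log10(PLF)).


PLF_linear = cos^2(62.800 deg) = 0.2089385
PLF_dB = 10 * log10(0.2089385) = -6.800 dB

-6.800 dB


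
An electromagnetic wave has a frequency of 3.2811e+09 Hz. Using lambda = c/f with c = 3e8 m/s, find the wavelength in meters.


lambda = c / f = 3.0000e+08 / 3.2811e+09 = 0.09143 m

0.09143 m


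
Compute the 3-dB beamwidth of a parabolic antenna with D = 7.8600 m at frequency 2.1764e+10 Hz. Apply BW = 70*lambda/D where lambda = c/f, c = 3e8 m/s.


lambda = c / f = 3.0000e+08 / 2.1764e+10 = 0.01378423 m
BW = 70 * 0.01378423 / 7.8600 = 0.1228 deg

0.1228 deg


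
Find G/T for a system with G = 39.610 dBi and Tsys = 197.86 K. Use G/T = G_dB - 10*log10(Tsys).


G/T = 39.610 - 10*log10(197.86) = 39.610 - 22.96358 = 16.65 dB/K

16.65 dB/K


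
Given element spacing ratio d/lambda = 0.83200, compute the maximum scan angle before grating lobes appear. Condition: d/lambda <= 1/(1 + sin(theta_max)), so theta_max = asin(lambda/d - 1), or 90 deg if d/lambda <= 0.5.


lambda/d - 1 = 1/0.83200 - 1 = 0.2019231
theta_max = asin(0.2019231) = 11.65 deg

11.65 deg


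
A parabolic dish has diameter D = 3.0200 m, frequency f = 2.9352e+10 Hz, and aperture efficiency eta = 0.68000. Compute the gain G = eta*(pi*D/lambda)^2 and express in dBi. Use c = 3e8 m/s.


lambda = c / f = 3.0000e+08 / 2.9352e+10 = 0.01022077 m
G_linear = 0.68000 * (pi * 3.0200 / 0.01022077)^2 = 585942.9
G_dBi = 10 * log10(585942.9) = 57.68 dBi

57.68 dBi


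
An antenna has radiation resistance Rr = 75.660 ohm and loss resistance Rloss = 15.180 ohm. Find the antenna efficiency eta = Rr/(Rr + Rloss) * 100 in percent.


eta = 75.660 / (75.660 + 15.180) * 100 = 83.29%

83.29%


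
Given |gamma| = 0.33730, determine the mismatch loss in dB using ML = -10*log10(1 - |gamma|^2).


ML = -10 * log10(1 - 0.33730^2) = -10 * log10(0.88622871) = 0.5245 dB

0.5245 dB


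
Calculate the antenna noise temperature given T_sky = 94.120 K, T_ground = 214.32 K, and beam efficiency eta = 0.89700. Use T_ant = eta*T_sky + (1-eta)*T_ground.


T_ant = 0.89700 * 94.120 + (1 - 0.89700) * 214.32 = 106.5 K

106.5 K


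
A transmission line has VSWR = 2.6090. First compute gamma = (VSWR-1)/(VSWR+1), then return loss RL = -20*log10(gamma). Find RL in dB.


gamma = (2.6090 - 1) / (2.6090 + 1) = 0.4458299
RL = -20 * log10(0.4458299) = 7.017 dB

7.017 dB


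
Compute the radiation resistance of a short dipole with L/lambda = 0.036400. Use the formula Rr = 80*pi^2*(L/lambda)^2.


Rr = 80 * pi^2 * (0.036400)^2 = 80 * 9.869604 * 1.324960e-03 = 1.046 ohm

1.046 ohm


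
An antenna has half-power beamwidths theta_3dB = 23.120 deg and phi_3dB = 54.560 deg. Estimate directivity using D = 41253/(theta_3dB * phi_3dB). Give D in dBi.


D_linear = 41253 / (23.120 * 54.560) = 32.70343
D_dBi = 10 * log10(32.70343) = 15.15 dBi

15.15 dBi


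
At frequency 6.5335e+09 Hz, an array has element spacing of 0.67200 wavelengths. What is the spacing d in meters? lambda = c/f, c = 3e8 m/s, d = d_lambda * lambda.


lambda = c / f = 3.0000e+08 / 6.5335e+09 = 0.04591720 m
d = 0.67200 * 0.04591720 = 0.03086 m

0.03086 m


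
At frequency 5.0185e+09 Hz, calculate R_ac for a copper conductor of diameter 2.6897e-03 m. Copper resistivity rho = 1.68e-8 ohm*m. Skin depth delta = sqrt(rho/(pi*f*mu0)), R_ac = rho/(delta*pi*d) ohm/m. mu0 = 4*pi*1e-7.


delta = sqrt(1.68e-8 / (pi * 5.0185e+09 * 4*pi*1e-7)) = 9.208477e-07 m
R_ac = 1.68e-8 / (9.208477e-07 * pi * 2.6897e-03) = 2.159 ohm/m

2.159 ohm/m


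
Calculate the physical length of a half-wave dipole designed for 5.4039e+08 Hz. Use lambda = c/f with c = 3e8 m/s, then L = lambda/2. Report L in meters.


lambda = c / f = 3.0000e+08 / 5.4039e+08 = 0.5551546 m
L = lambda / 2 = 0.5551546 / 2 = 0.2776 m

0.2776 m


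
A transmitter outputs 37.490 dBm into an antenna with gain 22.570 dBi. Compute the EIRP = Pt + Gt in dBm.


EIRP = Pt + Gt = 37.490 + 22.570 = 60.06 dBm

60.06 dBm


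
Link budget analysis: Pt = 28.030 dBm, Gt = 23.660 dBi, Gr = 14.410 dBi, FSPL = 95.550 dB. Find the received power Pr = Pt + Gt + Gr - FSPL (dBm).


Pr = 28.030 + 23.660 + 14.410 - 95.550 = -29.45 dBm

-29.45 dBm


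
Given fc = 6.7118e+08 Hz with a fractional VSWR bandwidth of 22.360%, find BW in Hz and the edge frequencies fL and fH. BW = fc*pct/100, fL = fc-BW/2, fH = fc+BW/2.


BW = 6.7118e+08 * 22.360/100 = 1.500758e+08 Hz
fL = 6.7118e+08 - 1.500758e+08/2 = 5.961e+08 Hz
fH = 6.7118e+08 + 1.500758e+08/2 = 7.462e+08 Hz

BW=1.501e+08 Hz, fL=5.961e+08 Hz, fH=7.462e+08 Hz


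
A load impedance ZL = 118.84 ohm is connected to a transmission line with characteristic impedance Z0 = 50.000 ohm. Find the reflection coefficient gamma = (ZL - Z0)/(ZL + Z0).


gamma = (118.84 - 50.000) / (118.84 + 50.000) = 0.4077

0.4077


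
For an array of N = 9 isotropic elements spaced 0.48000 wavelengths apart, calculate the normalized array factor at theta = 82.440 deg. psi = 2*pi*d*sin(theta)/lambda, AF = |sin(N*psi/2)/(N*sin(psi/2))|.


psi = 2*pi*0.48000*sin(82.440 deg) = 2.989713 rad
AF = |sin(9*2.989713/2) / (9*sin(2.989713/2))| = 0.08640

0.08640


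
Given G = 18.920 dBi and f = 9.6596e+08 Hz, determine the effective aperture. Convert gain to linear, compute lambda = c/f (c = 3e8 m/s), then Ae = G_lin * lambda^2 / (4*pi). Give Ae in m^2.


lambda = c / f = 3.0000e+08 / 9.6596e+08 = 0.3105719 m
G_linear = 10^(18.920/10) = 77.98301
Ae = G_linear * lambda^2 / (4*pi) = 77.98301 * 0.3105719^2 / (4*pi) = 0.5986 m^2

0.5986 m^2


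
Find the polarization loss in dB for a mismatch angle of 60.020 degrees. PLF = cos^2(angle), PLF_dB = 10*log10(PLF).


PLF_linear = cos^2(60.020 deg) = 0.2496978
PLF_dB = 10 * log10(0.2496978) = -6.026 dB

-6.026 dB


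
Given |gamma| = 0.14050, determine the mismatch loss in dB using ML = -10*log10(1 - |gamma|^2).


ML = -10 * log10(1 - 0.14050^2) = -10 * log10(0.98025975) = 0.08659 dB

0.08659 dB


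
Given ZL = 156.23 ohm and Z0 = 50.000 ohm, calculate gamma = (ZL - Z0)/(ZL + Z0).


gamma = (156.23 - 50.000) / (156.23 + 50.000) = 0.5151

0.5151


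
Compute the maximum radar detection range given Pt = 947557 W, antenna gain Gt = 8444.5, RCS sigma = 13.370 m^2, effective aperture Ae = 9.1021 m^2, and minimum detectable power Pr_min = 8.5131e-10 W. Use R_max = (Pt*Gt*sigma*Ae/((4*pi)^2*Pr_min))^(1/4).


R^4 = 947557*8444.5*13.370*9.1021 / ((4*pi)^2 * 8.5131e-10) = 7.243439e+18
R_max = 7.243439e+18^0.25 = 51878 m

51878 m


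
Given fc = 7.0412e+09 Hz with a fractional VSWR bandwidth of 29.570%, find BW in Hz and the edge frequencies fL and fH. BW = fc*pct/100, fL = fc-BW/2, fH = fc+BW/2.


BW = 7.0412e+09 * 29.570/100 = 2.082083e+09 Hz
fL = 7.0412e+09 - 2.082083e+09/2 = 6.000e+09 Hz
fH = 7.0412e+09 + 2.082083e+09/2 = 8.082e+09 Hz

BW=2.082e+09 Hz, fL=6.000e+09 Hz, fH=8.082e+09 Hz


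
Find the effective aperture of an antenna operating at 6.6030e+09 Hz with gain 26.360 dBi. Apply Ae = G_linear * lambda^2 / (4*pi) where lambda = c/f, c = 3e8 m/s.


lambda = c / f = 3.0000e+08 / 6.6030e+09 = 0.04543389 m
G_linear = 10^(26.360/10) = 432.5138
Ae = G_linear * lambda^2 / (4*pi) = 432.5138 * 0.04543389^2 / (4*pi) = 0.07105 m^2

0.07105 m^2


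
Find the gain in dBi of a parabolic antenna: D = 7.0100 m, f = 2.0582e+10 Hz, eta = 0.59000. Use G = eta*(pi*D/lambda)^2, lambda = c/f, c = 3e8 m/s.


lambda = c / f = 3.0000e+08 / 2.0582e+10 = 0.01457584 m
G_linear = 0.59000 * (pi * 7.0100 / 0.01457584)^2 = 1.346854e+06
G_dBi = 10 * log10(1.346854e+06) = 61.29 dBi

61.29 dBi


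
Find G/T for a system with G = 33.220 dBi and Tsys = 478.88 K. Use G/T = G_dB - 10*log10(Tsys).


G/T = 33.220 - 10*log10(478.88) = 33.220 - 26.80227 = 6.418 dB/K

6.418 dB/K


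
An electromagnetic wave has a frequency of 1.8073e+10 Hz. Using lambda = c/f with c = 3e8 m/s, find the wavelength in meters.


lambda = c / f = 3.0000e+08 / 1.8073e+10 = 0.01660 m

0.01660 m


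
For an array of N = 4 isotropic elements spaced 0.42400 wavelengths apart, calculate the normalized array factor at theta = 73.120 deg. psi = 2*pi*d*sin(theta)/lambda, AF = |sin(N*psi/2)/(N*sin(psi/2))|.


psi = 2*pi*0.42400*sin(73.120 deg) = 2.549289 rad
AF = |sin(4*2.549289/2) / (4*sin(2.549289/2))| = 0.2421

0.2421


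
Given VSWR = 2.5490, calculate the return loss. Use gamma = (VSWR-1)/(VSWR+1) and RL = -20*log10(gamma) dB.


gamma = (2.5490 - 1) / (2.5490 + 1) = 0.4364610
RL = -20 * log10(0.4364610) = 7.201 dB

7.201 dB


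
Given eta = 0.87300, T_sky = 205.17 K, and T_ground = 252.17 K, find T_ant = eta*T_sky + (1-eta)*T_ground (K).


T_ant = 0.87300 * 205.17 + (1 - 0.87300) * 252.17 = 211.1 K

211.1 K


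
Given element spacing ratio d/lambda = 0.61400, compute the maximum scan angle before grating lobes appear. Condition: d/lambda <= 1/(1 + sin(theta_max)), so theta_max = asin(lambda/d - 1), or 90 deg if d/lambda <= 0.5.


lambda/d - 1 = 1/0.61400 - 1 = 0.6286645
theta_max = asin(0.6286645) = 38.95 deg

38.95 deg


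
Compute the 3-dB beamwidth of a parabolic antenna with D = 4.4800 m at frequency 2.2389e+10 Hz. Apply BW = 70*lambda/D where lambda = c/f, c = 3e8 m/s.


lambda = c / f = 3.0000e+08 / 2.2389e+10 = 0.01339944 m
BW = 70 * 0.01339944 / 4.4800 = 0.2094 deg

0.2094 deg


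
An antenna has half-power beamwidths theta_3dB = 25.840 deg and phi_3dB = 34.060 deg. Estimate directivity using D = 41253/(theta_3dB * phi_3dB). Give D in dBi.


D_linear = 41253 / (25.840 * 34.060) = 46.87253
D_dBi = 10 * log10(46.87253) = 16.71 dBi

16.71 dBi


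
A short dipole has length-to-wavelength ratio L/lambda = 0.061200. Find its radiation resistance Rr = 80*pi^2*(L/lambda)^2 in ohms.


Rr = 80 * pi^2 * (0.061200)^2 = 80 * 9.869604 * 3.745440e-03 = 2.957 ohm

2.957 ohm


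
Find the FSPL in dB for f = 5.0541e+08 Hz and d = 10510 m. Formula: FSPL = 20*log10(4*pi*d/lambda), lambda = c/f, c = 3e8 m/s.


lambda = c / f = 3.0000e+08 / 5.0541e+08 = 0.5935775 m
FSPL = 20 * log10(4*pi*10510/0.5935775) = 106.9 dB

106.9 dB


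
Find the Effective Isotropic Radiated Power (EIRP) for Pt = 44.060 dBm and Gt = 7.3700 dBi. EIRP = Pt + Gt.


EIRP = Pt + Gt = 44.060 + 7.3700 = 51.43 dBm

51.43 dBm


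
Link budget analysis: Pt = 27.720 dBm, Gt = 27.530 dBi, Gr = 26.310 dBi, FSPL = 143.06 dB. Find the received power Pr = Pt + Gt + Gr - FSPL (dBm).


Pr = 27.720 + 27.530 + 26.310 - 143.06 = -61.50 dBm

-61.50 dBm


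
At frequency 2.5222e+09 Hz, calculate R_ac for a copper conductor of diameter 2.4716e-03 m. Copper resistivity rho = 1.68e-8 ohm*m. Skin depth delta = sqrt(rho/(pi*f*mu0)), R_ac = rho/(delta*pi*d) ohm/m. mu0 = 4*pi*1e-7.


delta = sqrt(1.68e-8 / (pi * 2.5222e+09 * 4*pi*1e-7)) = 1.298928e-06 m
R_ac = 1.68e-8 / (1.298928e-06 * pi * 2.4716e-03) = 1.666 ohm/m

1.666 ohm/m


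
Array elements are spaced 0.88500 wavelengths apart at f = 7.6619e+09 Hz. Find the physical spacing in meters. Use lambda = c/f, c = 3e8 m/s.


lambda = c / f = 3.0000e+08 / 7.6619e+09 = 0.03915478 m
d = 0.88500 * 0.03915478 = 0.03465 m

0.03465 m


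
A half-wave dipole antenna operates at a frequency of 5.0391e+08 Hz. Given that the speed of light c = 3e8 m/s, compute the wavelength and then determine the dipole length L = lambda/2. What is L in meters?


lambda = c / f = 3.0000e+08 / 5.0391e+08 = 0.5953444 m
L = lambda / 2 = 0.5953444 / 2 = 0.2977 m

0.2977 m


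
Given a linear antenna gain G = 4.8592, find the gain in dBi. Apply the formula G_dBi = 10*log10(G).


G_dBi = 10 * log10(4.8592) = 6.866 dBi

6.866 dBi


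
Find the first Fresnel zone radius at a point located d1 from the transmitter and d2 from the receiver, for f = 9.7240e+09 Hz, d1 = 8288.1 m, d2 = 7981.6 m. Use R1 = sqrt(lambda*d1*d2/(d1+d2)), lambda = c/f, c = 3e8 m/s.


lambda = c / f = 3.0000e+08 / 9.7240e+09 = 0.03085150 m
R1 = sqrt(0.03085150 * 8288.1 * 7981.6 / (8288.1 + 7981.6)) = 11.20 m

11.20 m


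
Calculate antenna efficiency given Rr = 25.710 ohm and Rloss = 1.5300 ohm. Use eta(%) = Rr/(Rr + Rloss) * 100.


eta = 25.710 / (25.710 + 1.5300) * 100 = 94.38%

94.38%


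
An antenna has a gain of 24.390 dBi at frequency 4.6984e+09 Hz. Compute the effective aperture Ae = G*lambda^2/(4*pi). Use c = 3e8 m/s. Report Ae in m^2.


lambda = c / f = 3.0000e+08 / 4.6984e+09 = 0.06385152 m
G_linear = 10^(24.390/10) = 274.7894
Ae = G_linear * lambda^2 / (4*pi) = 274.7894 * 0.06385152^2 / (4*pi) = 0.08915 m^2

0.08915 m^2


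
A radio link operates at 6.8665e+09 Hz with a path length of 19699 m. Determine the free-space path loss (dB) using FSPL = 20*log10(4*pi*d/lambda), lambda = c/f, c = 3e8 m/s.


lambda = c / f = 3.0000e+08 / 6.8665e+09 = 0.04369038 m
FSPL = 20 * log10(4*pi*19699/0.04369038) = 135.1 dB

135.1 dB


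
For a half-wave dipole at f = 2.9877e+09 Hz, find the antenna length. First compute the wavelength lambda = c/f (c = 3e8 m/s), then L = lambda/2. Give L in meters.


lambda = c / f = 3.0000e+08 / 2.9877e+09 = 0.1004117 m
L = lambda / 2 = 0.1004117 / 2 = 0.05021 m

0.05021 m


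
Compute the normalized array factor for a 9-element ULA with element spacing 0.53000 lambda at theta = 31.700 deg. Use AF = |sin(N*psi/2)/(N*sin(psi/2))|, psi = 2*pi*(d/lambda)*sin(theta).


psi = 2*pi*0.53000*sin(31.700 deg) = 1.749867 rad
AF = |sin(9*1.749867/2) / (9*sin(1.749867/2))| = 0.1447

0.1447


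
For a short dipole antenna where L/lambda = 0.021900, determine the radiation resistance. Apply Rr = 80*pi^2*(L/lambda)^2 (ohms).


Rr = 80 * pi^2 * (0.021900)^2 = 80 * 9.869604 * 4.796100e-04 = 0.3787 ohm

0.3787 ohm


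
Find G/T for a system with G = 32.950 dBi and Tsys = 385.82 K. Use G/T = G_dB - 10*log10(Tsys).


G/T = 32.950 - 10*log10(385.82) = 32.950 - 25.86385 = 7.086 dB/K

7.086 dB/K


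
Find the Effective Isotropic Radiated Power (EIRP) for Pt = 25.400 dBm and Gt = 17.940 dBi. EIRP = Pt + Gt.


EIRP = Pt + Gt = 25.400 + 17.940 = 43.34 dBm

43.34 dBm


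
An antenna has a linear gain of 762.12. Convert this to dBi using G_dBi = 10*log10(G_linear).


G_dBi = 10 * log10(762.12) = 28.82 dBi

28.82 dBi


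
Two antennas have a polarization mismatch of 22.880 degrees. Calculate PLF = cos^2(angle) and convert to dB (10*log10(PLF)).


PLF_linear = cos^2(22.880 deg) = 0.8488327
PLF_dB = 10 * log10(0.8488327) = -0.7118 dB

-0.7118 dB


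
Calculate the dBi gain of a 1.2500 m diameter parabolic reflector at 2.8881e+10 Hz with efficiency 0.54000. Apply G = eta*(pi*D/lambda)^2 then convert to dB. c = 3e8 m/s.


lambda = c / f = 3.0000e+08 / 2.8881e+10 = 0.01038745 m
G_linear = 0.54000 * (pi * 1.2500 / 0.01038745)^2 = 77178.38
G_dBi = 10 * log10(77178.38) = 48.87 dBi

48.87 dBi


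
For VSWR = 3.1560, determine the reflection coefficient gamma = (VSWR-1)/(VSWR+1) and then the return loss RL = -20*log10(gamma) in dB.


gamma = (3.1560 - 1) / (3.1560 + 1) = 0.5187680
RL = -20 * log10(0.5187680) = 5.701 dB

5.701 dB


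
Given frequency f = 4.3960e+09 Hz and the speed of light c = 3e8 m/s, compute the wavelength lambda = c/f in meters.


lambda = c / f = 3.0000e+08 / 4.3960e+09 = 0.06824 m

0.06824 m


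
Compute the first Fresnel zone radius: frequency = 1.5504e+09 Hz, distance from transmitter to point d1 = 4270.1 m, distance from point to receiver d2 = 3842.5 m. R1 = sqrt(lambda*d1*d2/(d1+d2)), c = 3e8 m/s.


lambda = c / f = 3.0000e+08 / 1.5504e+09 = 0.1934985 m
R1 = sqrt(0.1934985 * 4270.1 * 3842.5 / (4270.1 + 3842.5)) = 19.78 m

19.78 m


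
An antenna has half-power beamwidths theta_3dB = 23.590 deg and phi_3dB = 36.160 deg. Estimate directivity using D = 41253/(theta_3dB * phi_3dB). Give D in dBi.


D_linear = 41253 / (23.590 * 36.160) = 48.36143
D_dBi = 10 * log10(48.36143) = 16.84 dBi

16.84 dBi


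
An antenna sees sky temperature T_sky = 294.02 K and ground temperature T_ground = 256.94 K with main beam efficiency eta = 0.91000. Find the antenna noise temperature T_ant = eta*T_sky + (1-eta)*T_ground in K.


T_ant = 0.91000 * 294.02 + (1 - 0.91000) * 256.94 = 290.7 K

290.7 K


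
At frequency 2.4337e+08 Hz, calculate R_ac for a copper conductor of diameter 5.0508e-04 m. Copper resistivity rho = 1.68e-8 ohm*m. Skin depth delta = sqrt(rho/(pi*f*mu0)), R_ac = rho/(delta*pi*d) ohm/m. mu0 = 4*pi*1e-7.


delta = sqrt(1.68e-8 / (pi * 2.4337e+08 * 4*pi*1e-7)) = 4.181588e-06 m
R_ac = 1.68e-8 / (4.181588e-06 * pi * 5.0508e-04) = 2.532 ohm/m

2.532 ohm/m


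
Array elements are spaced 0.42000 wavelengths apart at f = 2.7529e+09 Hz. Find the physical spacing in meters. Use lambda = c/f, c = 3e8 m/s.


lambda = c / f = 3.0000e+08 / 2.7529e+09 = 0.1089760 m
d = 0.42000 * 0.1089760 = 0.04577 m

0.04577 m


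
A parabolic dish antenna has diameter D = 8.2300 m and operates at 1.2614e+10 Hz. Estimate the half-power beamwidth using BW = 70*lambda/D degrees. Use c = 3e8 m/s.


lambda = c / f = 3.0000e+08 / 1.2614e+10 = 0.02378310 m
BW = 70 * 0.02378310 / 8.2300 = 0.2023 deg

0.2023 deg


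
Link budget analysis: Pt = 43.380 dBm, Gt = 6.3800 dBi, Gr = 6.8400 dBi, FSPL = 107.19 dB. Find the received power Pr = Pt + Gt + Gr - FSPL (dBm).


Pr = 43.380 + 6.3800 + 6.8400 - 107.19 = -50.59 dBm

-50.59 dBm


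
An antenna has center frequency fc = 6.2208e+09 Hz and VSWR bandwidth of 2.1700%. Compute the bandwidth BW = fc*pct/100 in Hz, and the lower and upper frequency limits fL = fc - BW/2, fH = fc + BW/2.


BW = 6.2208e+09 * 2.1700/100 = 1.349914e+08 Hz
fL = 6.2208e+09 - 1.349914e+08/2 = 6.153e+09 Hz
fH = 6.2208e+09 + 1.349914e+08/2 = 6.288e+09 Hz

BW=1.350e+08 Hz, fL=6.153e+09 Hz, fH=6.288e+09 Hz


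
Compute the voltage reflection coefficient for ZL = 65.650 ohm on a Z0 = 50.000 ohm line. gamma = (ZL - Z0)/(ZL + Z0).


gamma = (65.650 - 50.000) / (65.650 + 50.000) = 0.1353

0.1353


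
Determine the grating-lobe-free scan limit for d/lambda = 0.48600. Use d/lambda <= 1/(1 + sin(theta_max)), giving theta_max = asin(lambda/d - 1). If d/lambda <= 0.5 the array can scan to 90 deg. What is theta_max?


lambda/d - 1 = 1/0.48600 - 1 = 1.057613 >= 1
d/lambda <= 0.5, so the array can scan to endfire without grating lobes: theta_max = 90 deg

90 deg


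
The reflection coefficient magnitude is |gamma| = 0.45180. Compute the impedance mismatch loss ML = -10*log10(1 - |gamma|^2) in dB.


ML = -10 * log10(1 - 0.45180^2) = -10 * log10(0.79587676) = 0.9915 dB

0.9915 dB


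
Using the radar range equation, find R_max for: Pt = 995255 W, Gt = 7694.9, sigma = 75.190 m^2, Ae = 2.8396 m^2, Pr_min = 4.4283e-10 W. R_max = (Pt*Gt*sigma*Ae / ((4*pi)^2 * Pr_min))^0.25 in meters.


R^4 = 995255*7694.9*75.190*2.8396 / ((4*pi)^2 * 4.4283e-10) = 2.338287e+19
R_max = 2.338287e+19^0.25 = 69538 m

69538 m


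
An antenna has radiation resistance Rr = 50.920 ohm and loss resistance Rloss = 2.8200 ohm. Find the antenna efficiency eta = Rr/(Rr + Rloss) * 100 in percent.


eta = 50.920 / (50.920 + 2.8200) * 100 = 94.75%

94.75%


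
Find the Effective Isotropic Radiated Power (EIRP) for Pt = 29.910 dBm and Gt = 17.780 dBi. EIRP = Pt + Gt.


EIRP = Pt + Gt = 29.910 + 17.780 = 47.69 dBm

47.69 dBm


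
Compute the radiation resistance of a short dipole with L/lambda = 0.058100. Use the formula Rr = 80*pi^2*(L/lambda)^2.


Rr = 80 * pi^2 * (0.058100)^2 = 80 * 9.869604 * 3.375610e-03 = 2.665 ohm

2.665 ohm


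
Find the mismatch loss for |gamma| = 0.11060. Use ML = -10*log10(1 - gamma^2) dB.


ML = -10 * log10(1 - 0.11060^2) = -10 * log10(0.98776764) = 0.05345 dB

0.05345 dB


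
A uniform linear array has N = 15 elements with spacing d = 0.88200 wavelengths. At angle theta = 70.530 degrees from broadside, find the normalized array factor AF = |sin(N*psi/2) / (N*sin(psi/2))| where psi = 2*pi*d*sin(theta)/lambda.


psi = 2*pi*0.88200*sin(70.530 deg) = 5.224870 rad
AF = |sin(15*5.224870/2) / (15*sin(5.224870/2))| = 0.1316

0.1316


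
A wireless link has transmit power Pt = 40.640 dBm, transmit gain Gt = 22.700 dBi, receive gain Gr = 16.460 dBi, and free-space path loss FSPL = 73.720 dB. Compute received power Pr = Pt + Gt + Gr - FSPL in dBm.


Pr = 40.640 + 22.700 + 16.460 - 73.720 = 6.08 dBm

6.08 dBm


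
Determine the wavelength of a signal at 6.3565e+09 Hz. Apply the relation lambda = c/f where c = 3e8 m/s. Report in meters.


lambda = c / f = 3.0000e+08 / 6.3565e+09 = 0.04720 m

0.04720 m


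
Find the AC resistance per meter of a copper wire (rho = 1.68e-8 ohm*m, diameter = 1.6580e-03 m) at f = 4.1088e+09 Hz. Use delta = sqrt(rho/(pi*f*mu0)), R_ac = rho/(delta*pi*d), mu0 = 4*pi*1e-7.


delta = sqrt(1.68e-8 / (pi * 4.1088e+09 * 4*pi*1e-7)) = 1.017694e-06 m
R_ac = 1.68e-8 / (1.017694e-06 * pi * 1.6580e-03) = 3.169 ohm/m

3.169 ohm/m


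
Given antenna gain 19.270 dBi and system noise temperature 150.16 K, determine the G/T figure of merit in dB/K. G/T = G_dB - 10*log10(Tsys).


G/T = 19.270 - 10*log10(150.16) = 19.270 - 21.76554 = -2.496 dB/K

-2.496 dB/K


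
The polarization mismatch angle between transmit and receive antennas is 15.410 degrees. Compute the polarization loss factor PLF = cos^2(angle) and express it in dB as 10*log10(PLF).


PLF_linear = cos^2(15.410 deg) = 0.9293906
PLF_dB = 10 * log10(0.9293906) = -0.3180 dB

-0.3180 dB


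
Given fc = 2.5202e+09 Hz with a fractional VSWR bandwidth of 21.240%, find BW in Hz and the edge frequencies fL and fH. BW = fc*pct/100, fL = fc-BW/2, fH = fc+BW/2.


BW = 2.5202e+09 * 21.240/100 = 5.352905e+08 Hz
fL = 2.5202e+09 - 5.352905e+08/2 = 2.253e+09 Hz
fH = 2.5202e+09 + 5.352905e+08/2 = 2.788e+09 Hz

BW=5.353e+08 Hz, fL=2.253e+09 Hz, fH=2.788e+09 Hz


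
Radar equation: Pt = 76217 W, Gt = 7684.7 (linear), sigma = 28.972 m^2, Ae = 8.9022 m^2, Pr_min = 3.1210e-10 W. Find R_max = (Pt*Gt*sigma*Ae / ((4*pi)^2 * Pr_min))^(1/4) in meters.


R^4 = 76217*7684.7*28.972*8.9022 / ((4*pi)^2 * 3.1210e-10) = 3.065075e+18
R_max = 3.065075e+18^0.25 = 41842 m

41842 m


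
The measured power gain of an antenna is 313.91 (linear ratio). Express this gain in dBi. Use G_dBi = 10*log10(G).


G_dBi = 10 * log10(313.91) = 24.97 dBi

24.97 dBi


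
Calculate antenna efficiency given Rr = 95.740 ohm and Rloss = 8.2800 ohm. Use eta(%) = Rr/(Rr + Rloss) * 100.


eta = 95.740 / (95.740 + 8.2800) * 100 = 92.04%

92.04%


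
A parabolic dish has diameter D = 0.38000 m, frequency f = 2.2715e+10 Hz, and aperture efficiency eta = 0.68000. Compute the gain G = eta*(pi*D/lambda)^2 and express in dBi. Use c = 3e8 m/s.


lambda = c / f = 3.0000e+08 / 2.2715e+10 = 0.01320713 m
G_linear = 0.68000 * (pi * 0.38000 / 0.01320713)^2 = 5555.958
G_dBi = 10 * log10(5555.958) = 37.45 dBi

37.45 dBi


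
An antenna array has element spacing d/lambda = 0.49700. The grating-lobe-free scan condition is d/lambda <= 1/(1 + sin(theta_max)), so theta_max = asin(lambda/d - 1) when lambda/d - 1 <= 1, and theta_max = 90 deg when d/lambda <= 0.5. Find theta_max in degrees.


lambda/d - 1 = 1/0.49700 - 1 = 1.012072 >= 1
d/lambda <= 0.5, so the array can scan to endfire without grating lobes: theta_max = 90 deg

90 deg


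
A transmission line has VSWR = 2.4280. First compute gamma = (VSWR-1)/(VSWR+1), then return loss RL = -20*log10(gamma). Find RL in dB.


gamma = (2.4280 - 1) / (2.4280 + 1) = 0.4165694
RL = -20 * log10(0.4165694) = 7.606 dB

7.606 dB


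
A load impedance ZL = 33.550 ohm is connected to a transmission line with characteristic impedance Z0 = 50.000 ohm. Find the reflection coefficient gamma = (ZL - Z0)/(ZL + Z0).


gamma = (33.550 - 50.000) / (33.550 + 50.000) = -0.1969

-0.1969


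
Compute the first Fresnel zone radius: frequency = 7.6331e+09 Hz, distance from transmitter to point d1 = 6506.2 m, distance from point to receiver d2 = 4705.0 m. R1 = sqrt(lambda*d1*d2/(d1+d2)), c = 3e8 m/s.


lambda = c / f = 3.0000e+08 / 7.6331e+09 = 0.03930251 m
R1 = sqrt(0.03930251 * 6506.2 * 4705.0 / (6506.2 + 4705.0)) = 10.36 m

10.36 m


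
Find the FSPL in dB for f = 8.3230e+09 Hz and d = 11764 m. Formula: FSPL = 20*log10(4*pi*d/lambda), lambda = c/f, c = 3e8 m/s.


lambda = c / f = 3.0000e+08 / 8.3230e+09 = 0.03604470 m
FSPL = 20 * log10(4*pi*11764/0.03604470) = 132.3 dB

132.3 dB


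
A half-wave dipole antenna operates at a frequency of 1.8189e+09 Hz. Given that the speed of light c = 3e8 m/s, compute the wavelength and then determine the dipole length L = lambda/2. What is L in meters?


lambda = c / f = 3.0000e+08 / 1.8189e+09 = 0.1649349 m
L = lambda / 2 = 0.1649349 / 2 = 0.08247 m

0.08247 m


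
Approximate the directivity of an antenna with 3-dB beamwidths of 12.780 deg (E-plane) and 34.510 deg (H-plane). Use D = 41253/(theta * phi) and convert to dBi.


D_linear = 41253 / (12.780 * 34.510) = 93.53620
D_dBi = 10 * log10(93.53620) = 19.71 dBi

19.71 dBi


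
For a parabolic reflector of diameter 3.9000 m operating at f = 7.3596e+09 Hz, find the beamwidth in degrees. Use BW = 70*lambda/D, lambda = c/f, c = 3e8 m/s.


lambda = c / f = 3.0000e+08 / 7.3596e+09 = 0.04076308 m
BW = 70 * 0.04076308 / 3.9000 = 0.7316 deg

0.7316 deg


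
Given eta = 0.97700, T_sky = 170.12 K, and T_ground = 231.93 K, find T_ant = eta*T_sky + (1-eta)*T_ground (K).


T_ant = 0.97700 * 170.12 + (1 - 0.97700) * 231.93 = 171.5 K

171.5 K


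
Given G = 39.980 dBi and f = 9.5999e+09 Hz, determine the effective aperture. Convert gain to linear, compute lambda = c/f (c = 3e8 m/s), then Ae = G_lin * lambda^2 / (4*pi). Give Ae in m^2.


lambda = c / f = 3.0000e+08 / 9.5999e+09 = 0.03125033 m
G_linear = 10^(39.980/10) = 9954.054
Ae = G_linear * lambda^2 / (4*pi) = 9954.054 * 0.03125033^2 / (4*pi) = 0.7736 m^2

0.7736 m^2


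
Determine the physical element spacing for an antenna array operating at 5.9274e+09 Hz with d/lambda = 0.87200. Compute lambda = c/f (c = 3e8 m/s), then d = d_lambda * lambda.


lambda = c / f = 3.0000e+08 / 5.9274e+09 = 0.05061241 m
d = 0.87200 * 0.05061241 = 0.04413 m

0.04413 m


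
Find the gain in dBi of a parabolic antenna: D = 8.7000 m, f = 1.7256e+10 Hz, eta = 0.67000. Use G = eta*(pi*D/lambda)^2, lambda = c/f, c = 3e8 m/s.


lambda = c / f = 3.0000e+08 / 1.7256e+10 = 0.01738526 m
G_linear = 0.67000 * (pi * 8.7000 / 0.01738526)^2 = 1.655963e+06
G_dBi = 10 * log10(1.655963e+06) = 62.19 dBi

62.19 dBi


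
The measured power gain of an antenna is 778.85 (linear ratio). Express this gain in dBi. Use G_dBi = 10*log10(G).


G_dBi = 10 * log10(778.85) = 28.91 dBi

28.91 dBi


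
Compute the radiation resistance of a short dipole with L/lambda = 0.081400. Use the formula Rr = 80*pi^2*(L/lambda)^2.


Rr = 80 * pi^2 * (0.081400)^2 = 80 * 9.869604 * 6.625960e-03 = 5.232 ohm

5.232 ohm


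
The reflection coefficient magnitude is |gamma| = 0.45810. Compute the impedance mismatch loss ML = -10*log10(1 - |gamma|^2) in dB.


ML = -10 * log10(1 - 0.45810^2) = -10 * log10(0.79014439) = 1.023 dB

1.023 dB


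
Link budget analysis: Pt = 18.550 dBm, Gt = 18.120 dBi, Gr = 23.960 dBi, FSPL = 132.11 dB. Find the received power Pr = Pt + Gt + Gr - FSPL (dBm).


Pr = 18.550 + 18.120 + 23.960 - 132.11 = -71.48 dBm

-71.48 dBm


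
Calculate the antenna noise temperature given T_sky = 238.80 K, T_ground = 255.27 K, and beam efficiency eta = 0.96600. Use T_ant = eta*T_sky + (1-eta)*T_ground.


T_ant = 0.96600 * 238.80 + (1 - 0.96600) * 255.27 = 239.4 K

239.4 K


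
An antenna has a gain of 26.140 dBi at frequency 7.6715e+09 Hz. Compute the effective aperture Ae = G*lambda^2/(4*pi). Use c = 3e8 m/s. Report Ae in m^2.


lambda = c / f = 3.0000e+08 / 7.6715e+09 = 0.03910578 m
G_linear = 10^(26.140/10) = 411.1497
Ae = G_linear * lambda^2 / (4*pi) = 411.1497 * 0.03910578^2 / (4*pi) = 0.05003 m^2

0.05003 m^2


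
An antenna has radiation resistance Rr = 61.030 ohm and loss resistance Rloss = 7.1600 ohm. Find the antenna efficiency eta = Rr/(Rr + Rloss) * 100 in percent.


eta = 61.030 / (61.030 + 7.1600) * 100 = 89.50%

89.50%


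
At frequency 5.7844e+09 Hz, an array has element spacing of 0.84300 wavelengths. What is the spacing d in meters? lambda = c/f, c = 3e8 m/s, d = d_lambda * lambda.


lambda = c / f = 3.0000e+08 / 5.7844e+09 = 0.05186363 m
d = 0.84300 * 0.05186363 = 0.04372 m

0.04372 m


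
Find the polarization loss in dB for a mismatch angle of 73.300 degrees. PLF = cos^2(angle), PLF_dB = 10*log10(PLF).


PLF_linear = cos^2(73.300 deg) = 0.08257607
PLF_dB = 10 * log10(0.08257607) = -10.83 dB

-10.83 dB


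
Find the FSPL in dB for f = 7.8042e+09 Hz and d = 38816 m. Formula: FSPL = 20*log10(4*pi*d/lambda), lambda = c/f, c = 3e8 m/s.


lambda = c / f = 3.0000e+08 / 7.8042e+09 = 0.03844084 m
FSPL = 20 * log10(4*pi*38816/0.03844084) = 142.1 dB

142.1 dB


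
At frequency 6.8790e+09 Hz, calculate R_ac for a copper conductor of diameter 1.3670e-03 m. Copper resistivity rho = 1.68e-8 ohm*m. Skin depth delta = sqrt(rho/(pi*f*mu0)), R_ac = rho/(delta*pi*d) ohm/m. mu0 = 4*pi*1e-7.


delta = sqrt(1.68e-8 / (pi * 6.8790e+09 * 4*pi*1e-7)) = 7.865243e-07 m
R_ac = 1.68e-8 / (7.865243e-07 * pi * 1.3670e-03) = 4.974 ohm/m

4.974 ohm/m


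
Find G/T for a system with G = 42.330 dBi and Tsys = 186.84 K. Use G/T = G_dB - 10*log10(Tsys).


G/T = 42.330 - 10*log10(186.84) = 42.330 - 22.71470 = 19.62 dB/K

19.62 dB/K


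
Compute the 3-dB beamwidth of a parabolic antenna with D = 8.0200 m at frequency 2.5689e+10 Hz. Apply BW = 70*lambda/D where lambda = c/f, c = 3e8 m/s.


lambda = c / f = 3.0000e+08 / 2.5689e+10 = 0.01167815 m
BW = 70 * 0.01167815 / 8.0200 = 0.1019 deg

0.1019 deg


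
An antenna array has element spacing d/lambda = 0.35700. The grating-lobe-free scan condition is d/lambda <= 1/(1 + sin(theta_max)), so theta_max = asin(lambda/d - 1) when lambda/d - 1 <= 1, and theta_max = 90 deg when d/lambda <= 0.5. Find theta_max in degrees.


lambda/d - 1 = 1/0.35700 - 1 = 1.801120 >= 1
d/lambda <= 0.5, so the array can scan to endfire without grating lobes: theta_max = 90 deg

90 deg


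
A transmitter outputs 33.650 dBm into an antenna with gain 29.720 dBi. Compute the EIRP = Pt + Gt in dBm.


EIRP = Pt + Gt = 33.650 + 29.720 = 63.37 dBm

63.37 dBm


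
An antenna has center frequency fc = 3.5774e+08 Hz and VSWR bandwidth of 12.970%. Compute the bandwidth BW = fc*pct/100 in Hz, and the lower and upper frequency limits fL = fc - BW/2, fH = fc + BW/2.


BW = 3.5774e+08 * 12.970/100 = 4.639888e+07 Hz
fL = 3.5774e+08 - 4.639888e+07/2 = 3.345e+08 Hz
fH = 3.5774e+08 + 4.639888e+07/2 = 3.809e+08 Hz

BW=4.640e+07 Hz, fL=3.345e+08 Hz, fH=3.809e+08 Hz


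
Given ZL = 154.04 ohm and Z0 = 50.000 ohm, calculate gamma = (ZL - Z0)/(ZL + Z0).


gamma = (154.04 - 50.000) / (154.04 + 50.000) = 0.5099

0.5099


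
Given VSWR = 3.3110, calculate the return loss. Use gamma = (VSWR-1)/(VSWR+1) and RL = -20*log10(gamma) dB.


gamma = (3.3110 - 1) / (3.3110 + 1) = 0.5360705
RL = -20 * log10(0.5360705) = 5.416 dB

5.416 dB


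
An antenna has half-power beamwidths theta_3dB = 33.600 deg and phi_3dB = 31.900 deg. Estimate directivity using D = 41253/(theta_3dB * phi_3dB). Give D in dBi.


D_linear = 41253 / (33.600 * 31.900) = 38.48802
D_dBi = 10 * log10(38.48802) = 15.85 dBi

15.85 dBi


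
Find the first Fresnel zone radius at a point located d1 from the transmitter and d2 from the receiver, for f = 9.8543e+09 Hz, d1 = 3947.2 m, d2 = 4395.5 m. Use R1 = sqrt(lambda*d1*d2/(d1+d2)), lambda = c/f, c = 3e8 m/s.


lambda = c / f = 3.0000e+08 / 9.8543e+09 = 0.03044356 m
R1 = sqrt(0.03044356 * 3947.2 * 4395.5 / (3947.2 + 4395.5)) = 7.957 m

7.957 m


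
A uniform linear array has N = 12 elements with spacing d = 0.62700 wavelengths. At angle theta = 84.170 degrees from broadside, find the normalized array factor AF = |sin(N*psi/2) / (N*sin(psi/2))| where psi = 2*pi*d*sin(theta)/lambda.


psi = 2*pi*0.62700*sin(84.170 deg) = 3.919180 rad
AF = |sin(12*3.919180/2) / (12*sin(3.919180/2))| = 0.08996

0.08996


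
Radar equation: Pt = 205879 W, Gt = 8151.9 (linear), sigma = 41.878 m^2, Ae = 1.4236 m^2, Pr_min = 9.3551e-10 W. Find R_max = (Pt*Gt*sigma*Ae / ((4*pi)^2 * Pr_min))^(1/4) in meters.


R^4 = 205879*8151.9*41.878*1.4236 / ((4*pi)^2 * 9.3551e-10) = 6.772931e+17
R_max = 6.772931e+17^0.25 = 28688 m

28688 m


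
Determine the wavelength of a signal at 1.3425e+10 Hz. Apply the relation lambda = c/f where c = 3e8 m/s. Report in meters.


lambda = c / f = 3.0000e+08 / 1.3425e+10 = 0.02235 m

0.02235 m


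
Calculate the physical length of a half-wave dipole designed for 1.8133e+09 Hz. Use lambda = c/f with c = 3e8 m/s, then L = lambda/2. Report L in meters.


lambda = c / f = 3.0000e+08 / 1.8133e+09 = 0.1654442 m
L = lambda / 2 = 0.1654442 / 2 = 0.08272 m

0.08272 m


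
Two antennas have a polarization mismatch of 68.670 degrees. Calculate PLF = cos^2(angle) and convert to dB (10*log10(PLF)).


PLF_linear = cos^2(68.670 deg) = 0.1323061
PLF_dB = 10 * log10(0.1323061) = -8.784 dB

-8.784 dB


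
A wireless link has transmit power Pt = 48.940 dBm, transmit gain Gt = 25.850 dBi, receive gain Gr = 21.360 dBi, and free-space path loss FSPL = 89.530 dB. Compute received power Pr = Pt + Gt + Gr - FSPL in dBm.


Pr = 48.940 + 25.850 + 21.360 - 89.530 = 6.62 dBm

6.62 dBm


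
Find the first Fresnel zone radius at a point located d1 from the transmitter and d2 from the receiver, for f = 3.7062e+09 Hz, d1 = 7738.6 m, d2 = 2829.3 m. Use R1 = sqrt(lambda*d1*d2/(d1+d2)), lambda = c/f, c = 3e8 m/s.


lambda = c / f = 3.0000e+08 / 3.7062e+09 = 0.08094544 m
R1 = sqrt(0.08094544 * 7738.6 * 2829.3 / (7738.6 + 2829.3)) = 12.95 m

12.95 m


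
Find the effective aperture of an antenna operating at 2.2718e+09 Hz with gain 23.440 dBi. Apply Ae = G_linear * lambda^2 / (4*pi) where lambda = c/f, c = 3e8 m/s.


lambda = c / f = 3.0000e+08 / 2.2718e+09 = 0.1320539 m
G_linear = 10^(23.440/10) = 220.8005
Ae = G_linear * lambda^2 / (4*pi) = 220.8005 * 0.1320539^2 / (4*pi) = 0.3064 m^2

0.3064 m^2


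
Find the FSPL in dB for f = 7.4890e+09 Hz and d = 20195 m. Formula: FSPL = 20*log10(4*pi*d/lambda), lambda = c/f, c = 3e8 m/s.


lambda = c / f = 3.0000e+08 / 7.4890e+09 = 0.04005875 m
FSPL = 20 * log10(4*pi*20195/0.04005875) = 136.0 dB

136.0 dB
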